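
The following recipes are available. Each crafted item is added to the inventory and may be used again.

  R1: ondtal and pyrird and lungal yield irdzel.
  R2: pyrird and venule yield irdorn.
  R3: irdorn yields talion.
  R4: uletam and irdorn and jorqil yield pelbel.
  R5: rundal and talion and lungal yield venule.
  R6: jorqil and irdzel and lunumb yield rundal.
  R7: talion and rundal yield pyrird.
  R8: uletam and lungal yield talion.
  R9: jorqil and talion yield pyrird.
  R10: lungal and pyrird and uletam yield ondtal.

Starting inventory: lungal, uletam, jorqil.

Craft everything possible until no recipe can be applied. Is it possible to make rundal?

rundal would need jorqil, irdzel, and lunumb (R6), but lunumb is never obtained.

No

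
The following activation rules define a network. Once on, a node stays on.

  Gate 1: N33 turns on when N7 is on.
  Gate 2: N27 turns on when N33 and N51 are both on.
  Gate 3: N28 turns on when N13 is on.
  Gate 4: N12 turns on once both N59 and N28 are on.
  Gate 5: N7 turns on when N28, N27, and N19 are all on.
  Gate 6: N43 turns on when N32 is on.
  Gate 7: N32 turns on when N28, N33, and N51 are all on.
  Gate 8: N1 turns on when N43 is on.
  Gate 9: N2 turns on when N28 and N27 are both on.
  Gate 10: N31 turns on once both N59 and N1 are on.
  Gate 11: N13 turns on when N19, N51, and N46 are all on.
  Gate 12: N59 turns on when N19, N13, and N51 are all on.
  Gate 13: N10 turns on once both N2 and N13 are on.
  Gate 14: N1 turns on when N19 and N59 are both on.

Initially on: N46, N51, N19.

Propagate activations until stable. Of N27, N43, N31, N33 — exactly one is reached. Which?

N19, N51, and N46 are on, so N13 turns on (Gate 11).
Gate 12: N19, N13, and N51 on → N59 on.
N19 and N59 are on, so N1 turns on (Gate 14).
N59 and N1 are on, so N31 turns on (Gate 10).
N33 would need N7 (Gate 1), but N7 never turns on. N43 would need N32 (Gate 6), but N32 never turns on. N27 would need N33 and N51 (Gate 2), but N33 never turns on.

N31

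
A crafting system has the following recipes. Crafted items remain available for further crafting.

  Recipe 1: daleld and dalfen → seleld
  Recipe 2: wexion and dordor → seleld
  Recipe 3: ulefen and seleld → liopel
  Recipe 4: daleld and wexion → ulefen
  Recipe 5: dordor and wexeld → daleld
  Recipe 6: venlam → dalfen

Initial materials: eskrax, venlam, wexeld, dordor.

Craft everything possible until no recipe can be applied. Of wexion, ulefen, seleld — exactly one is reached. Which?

seleld

dordor and wexeld → daleld (Recipe 5).
Using Recipe 6, venlam makes dalfen.
Using Recipe 1, daleld and dalfen make seleld.
ulefen would need daleld and wexion (Recipe 4), but wexion is never obtained. No rule produces wexion, and it is not given.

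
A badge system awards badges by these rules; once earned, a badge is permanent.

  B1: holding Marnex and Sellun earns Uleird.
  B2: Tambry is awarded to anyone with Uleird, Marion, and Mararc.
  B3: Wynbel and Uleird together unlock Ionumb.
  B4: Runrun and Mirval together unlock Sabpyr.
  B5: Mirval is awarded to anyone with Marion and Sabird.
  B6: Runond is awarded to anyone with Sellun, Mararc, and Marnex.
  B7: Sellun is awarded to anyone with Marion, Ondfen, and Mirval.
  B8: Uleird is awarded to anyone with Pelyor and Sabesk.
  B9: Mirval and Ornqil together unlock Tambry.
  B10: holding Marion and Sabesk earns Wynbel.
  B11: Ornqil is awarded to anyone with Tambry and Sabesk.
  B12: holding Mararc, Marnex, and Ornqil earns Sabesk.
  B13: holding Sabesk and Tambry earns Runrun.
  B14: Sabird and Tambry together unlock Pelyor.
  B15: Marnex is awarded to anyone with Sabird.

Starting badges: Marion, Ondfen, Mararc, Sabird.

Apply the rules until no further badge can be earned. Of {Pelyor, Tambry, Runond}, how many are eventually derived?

3

With Sabird, Marnex is earned (B15).
With Marion and Sabird, Mirval is earned (B5).
With Marion, Ondfen, and Mirval, Sellun is earned (B7).
With Sellun, Mararc, and Marnex, Runond is earned (B6).
With Marnex and Sellun, Uleird is earned (B1).
With Uleird, Marion, and Mararc, Tambry is earned (B2).
With Sabird and Tambry, Pelyor is earned (B14).
Pelyor: reached.
Tambry: reached.
Runond: reached.
All 3 are reached.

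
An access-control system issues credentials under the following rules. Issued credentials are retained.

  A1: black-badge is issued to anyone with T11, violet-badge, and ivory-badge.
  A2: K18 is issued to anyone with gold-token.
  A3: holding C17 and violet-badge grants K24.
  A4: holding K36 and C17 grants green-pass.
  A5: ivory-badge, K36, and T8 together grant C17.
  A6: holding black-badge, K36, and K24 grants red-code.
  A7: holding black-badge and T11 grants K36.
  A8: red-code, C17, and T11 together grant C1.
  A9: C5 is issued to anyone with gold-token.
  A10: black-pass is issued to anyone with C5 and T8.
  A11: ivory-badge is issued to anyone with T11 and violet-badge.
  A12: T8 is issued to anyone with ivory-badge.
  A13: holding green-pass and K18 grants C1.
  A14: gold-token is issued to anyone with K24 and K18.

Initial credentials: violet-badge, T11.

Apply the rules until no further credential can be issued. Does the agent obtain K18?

K18 would need gold-token (A2), but gold-token is never granted.

No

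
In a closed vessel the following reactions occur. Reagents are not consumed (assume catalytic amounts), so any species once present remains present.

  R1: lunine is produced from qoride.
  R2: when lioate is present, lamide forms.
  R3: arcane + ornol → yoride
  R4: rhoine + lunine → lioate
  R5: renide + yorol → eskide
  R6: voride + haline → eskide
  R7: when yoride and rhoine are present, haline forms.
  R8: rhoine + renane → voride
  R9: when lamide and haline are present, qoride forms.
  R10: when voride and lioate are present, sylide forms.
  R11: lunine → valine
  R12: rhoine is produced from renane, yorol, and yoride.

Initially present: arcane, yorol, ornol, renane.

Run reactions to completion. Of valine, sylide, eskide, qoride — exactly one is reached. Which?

arcane and ornol present → yoride forms (R3).
renane, yorol, and yoride present → rhoine forms (R12).
yoride and rhoine present → haline forms (R7).
rhoine and renane present → voride forms (R8).
voride and haline present → eskide forms (R6).
qoride would need lamide and haline (R9), but lamide never forms. sylide would need voride and lioate (R10), but lioate never forms. valine would need lunine (R11), but lunine never forms.

eskide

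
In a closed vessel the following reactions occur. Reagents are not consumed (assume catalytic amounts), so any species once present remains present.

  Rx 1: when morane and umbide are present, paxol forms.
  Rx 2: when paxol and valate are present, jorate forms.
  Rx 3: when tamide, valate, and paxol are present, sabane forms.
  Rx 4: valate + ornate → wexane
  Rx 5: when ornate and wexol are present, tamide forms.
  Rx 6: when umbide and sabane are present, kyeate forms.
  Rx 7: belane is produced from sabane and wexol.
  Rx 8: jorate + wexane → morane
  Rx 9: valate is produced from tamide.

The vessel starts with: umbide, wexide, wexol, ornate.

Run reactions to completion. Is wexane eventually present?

Yes

ornate and wexol present → tamide forms (Rx 5).
tamide present → valate forms (Rx 9).
valate and ornate present → wexane forms (Rx 4).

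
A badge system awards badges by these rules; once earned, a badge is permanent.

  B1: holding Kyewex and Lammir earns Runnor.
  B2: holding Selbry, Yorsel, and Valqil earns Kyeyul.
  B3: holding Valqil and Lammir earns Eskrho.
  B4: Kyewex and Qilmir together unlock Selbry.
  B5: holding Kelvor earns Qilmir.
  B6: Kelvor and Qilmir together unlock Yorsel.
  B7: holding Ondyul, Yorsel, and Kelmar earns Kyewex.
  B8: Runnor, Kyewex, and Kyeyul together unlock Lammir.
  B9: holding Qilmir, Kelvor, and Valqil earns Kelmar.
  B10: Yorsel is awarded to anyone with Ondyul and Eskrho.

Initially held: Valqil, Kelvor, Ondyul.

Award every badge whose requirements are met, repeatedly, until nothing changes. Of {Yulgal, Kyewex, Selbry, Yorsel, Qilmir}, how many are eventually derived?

4

With Kelvor, Qilmir is earned (B5).
With Qilmir, Kelvor, and Valqil, Kelmar is earned (B9).
With Kelvor and Qilmir, Yorsel is earned (B6).
With Ondyul, Yorsel, and Kelmar, Kyewex is earned (B7).
With Kyewex and Qilmir, Selbry is earned (B4).
No rule produces Yulgal, and it is not given.
Kyewex: reached.
Selbry: reached.
Yorsel: reached.
Qilmir: reached.
Reached: Kyewex, Selbry, Yorsel, and Qilmir — 4 of the 5.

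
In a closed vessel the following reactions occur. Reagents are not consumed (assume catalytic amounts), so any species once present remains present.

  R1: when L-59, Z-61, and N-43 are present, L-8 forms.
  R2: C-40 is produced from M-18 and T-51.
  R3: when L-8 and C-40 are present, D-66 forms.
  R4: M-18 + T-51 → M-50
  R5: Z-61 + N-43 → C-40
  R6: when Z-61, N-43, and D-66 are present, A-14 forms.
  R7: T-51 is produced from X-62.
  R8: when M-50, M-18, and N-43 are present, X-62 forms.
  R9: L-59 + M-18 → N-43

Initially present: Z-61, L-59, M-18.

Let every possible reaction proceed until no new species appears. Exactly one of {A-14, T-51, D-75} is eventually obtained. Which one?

L-59 and M-18 present → N-43 forms (R9).
L-59, Z-61, and N-43 present → L-8 forms (R1).
Z-61 and N-43 present → C-40 forms (R5).
L-8 and C-40 present → D-66 forms (R3).
Z-61, N-43, and D-66 present → A-14 forms (R6).
T-51 would need X-62 (R7), but X-62 never forms. No rule produces D-75, and it is not given.

A-14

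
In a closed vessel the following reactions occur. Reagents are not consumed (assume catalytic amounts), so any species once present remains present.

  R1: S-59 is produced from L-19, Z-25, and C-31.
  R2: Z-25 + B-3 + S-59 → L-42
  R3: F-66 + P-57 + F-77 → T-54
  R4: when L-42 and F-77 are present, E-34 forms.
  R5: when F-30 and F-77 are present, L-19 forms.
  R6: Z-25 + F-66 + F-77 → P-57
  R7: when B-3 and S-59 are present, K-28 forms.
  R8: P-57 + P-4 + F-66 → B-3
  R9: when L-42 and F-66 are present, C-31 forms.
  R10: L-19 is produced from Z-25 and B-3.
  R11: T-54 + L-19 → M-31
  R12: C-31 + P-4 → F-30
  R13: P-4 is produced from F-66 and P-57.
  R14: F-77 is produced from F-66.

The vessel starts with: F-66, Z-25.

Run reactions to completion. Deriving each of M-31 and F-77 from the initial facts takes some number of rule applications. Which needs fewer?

F-77: F-66 present → F-77 forms (R14). [1 rule application]
M-31: F-66 present → F-77 forms (R14). Z-25, F-66, and F-77 present → P-57 forms (R6). F-66, P-57, and F-77 present → T-54 forms (R3). F-66 and P-57 present → P-4 forms (R13). P-57, P-4, and F-66 present → B-3 forms (R8). Z-25 and B-3 present → L-19 forms (R10). T-54 and L-19 present → M-31 forms (R11). [7 rule applications]
F-77 needs fewer.

F-77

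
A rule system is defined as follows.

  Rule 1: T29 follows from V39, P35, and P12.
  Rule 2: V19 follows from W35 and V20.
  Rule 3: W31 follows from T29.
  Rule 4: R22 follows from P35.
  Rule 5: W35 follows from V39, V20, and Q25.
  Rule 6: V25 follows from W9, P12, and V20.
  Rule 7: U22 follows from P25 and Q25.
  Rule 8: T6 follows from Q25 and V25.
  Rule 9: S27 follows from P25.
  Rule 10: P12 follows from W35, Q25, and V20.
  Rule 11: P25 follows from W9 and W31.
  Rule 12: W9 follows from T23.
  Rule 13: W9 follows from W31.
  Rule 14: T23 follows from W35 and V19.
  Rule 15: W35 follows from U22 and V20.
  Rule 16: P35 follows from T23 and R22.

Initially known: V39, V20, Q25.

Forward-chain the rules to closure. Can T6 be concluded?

Yes

From V39, V20, and Q25, Rule 5 gives W35.
From W35, Q25, and V20, Rule 10 gives P12.
From W35 and V20, Rule 2 gives V19.
From W35 and V19, Rule 14 gives T23.
From T23, Rule 12 gives W9.
W9, P12, and V20 hold, so V25 follows (Rule 6).
From Q25 and V25, Rule 8 gives T6.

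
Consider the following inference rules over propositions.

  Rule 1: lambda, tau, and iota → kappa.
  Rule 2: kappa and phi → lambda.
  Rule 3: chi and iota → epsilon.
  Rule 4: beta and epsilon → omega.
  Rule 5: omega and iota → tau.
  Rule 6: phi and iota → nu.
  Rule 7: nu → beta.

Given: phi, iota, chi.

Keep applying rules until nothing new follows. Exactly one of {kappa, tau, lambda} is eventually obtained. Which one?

chi and iota hold, so epsilon follows (Rule 3).
phi and iota hold, so nu follows (Rule 6).
nu holds, so beta follows (Rule 7).
beta and epsilon hold, so omega follows (Rule 4).
From omega and iota, Rule 5 gives tau.
kappa would need lambda, tau, and iota (Rule 1), but lambda is never established. lambda would need kappa and phi (Rule 2), but kappa is never established.

tau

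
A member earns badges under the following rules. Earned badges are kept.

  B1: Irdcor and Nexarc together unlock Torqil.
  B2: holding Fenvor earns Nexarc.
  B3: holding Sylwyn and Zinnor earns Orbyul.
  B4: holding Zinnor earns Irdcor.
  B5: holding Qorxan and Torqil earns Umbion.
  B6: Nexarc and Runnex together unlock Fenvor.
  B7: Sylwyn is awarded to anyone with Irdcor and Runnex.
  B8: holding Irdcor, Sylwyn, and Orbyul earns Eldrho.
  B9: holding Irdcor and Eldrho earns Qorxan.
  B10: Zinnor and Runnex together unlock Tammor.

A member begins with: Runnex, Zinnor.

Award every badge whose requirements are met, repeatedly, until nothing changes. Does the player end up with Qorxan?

Yes

With Zinnor, Irdcor is earned (B4).
With Irdcor and Runnex, Sylwyn is earned (B7).
With Sylwyn and Zinnor, Orbyul is earned (B3).
With Irdcor, Sylwyn, and Orbyul, Eldrho is earned (B8).
With Irdcor and Eldrho, Qorxan is earned (B9).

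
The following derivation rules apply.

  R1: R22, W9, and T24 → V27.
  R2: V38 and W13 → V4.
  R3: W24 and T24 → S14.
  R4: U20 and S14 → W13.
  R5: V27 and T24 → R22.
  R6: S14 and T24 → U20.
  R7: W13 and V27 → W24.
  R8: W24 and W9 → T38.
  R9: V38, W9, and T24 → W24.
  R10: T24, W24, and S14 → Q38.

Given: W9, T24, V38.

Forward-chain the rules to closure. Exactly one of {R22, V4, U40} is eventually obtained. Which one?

V38, W9, and T24 hold, so W24 follows (R9).
From W24 and T24, R3 gives S14.
S14 and T24 hold, so U20 follows (R6).
U20 and S14 hold, so W13 follows (R4).
V38 and W13 hold, so V4 follows (R2).
R22 would need V27 and T24 (R5), but V27 is never established. No rule produces U40, and it is not given.

V4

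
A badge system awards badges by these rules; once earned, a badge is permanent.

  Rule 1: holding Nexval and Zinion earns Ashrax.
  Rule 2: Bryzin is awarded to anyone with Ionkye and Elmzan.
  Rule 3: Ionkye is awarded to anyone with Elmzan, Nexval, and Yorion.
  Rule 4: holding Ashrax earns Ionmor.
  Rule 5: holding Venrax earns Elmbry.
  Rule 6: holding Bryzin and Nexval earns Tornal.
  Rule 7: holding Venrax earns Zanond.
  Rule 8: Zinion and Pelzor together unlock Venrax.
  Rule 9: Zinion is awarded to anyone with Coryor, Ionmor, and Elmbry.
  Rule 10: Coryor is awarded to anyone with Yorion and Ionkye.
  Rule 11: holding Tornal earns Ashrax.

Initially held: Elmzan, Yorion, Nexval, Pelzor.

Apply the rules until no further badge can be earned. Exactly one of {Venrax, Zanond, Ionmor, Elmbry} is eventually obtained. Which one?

With Elmzan, Nexval, and Yorion, Ionkye is earned (Rule 3).
With Ionkye and Elmzan, Bryzin is earned (Rule 2).
With Bryzin and Nexval, Tornal is earned (Rule 6).
With Tornal, Ashrax is earned (Rule 11).
With Ashrax, Ionmor is earned (Rule 4).
Venrax would need Zinion and Pelzor (Rule 8), but Zinion is never earned. Zanond would need Venrax (Rule 7), but Venrax is never earned. Elmbry would need Venrax (Rule 5), but Venrax is never earned.

Ionmor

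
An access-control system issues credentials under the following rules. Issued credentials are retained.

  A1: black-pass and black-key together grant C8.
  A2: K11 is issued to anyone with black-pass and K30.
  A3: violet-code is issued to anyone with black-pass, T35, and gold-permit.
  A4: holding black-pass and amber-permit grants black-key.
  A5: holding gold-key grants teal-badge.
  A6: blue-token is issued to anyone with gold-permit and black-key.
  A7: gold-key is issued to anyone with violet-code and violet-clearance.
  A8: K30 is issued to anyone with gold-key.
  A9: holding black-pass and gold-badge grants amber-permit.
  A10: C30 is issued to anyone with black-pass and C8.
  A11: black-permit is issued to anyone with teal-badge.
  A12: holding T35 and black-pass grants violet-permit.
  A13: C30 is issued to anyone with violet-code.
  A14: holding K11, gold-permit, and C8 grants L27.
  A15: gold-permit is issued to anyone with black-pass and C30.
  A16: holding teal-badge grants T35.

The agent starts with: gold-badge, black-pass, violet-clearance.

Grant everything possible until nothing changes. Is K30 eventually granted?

No

K30 would need gold-key (A8), but gold-key is never granted.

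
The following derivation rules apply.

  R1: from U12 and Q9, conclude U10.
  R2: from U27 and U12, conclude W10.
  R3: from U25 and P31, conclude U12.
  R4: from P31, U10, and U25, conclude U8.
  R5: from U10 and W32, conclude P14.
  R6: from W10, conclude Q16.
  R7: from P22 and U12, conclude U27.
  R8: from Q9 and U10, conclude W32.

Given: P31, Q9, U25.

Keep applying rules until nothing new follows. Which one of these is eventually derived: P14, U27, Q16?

P14

U25 and P31 hold, so U12 follows (R3).
U12 and Q9 hold, so U10 follows (R1).
Q9 and U10 hold, so W32 follows (R8).
From U10 and W32, R5 gives P14.
Q16 would need W10 (R6), but W10 is never established. U27 would need P22 and U12 (R7), but P22 is never established.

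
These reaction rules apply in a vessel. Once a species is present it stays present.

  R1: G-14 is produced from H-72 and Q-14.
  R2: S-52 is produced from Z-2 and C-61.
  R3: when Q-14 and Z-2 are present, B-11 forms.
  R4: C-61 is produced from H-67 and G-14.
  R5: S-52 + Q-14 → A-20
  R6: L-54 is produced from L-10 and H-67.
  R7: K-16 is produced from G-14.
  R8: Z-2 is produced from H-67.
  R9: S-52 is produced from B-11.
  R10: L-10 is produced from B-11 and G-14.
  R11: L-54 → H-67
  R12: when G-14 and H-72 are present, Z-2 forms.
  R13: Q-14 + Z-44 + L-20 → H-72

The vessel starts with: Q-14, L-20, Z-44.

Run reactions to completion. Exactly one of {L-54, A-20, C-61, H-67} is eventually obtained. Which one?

Q-14, Z-44, and L-20 present → H-72 forms (R13).
H-72 and Q-14 present → G-14 forms (R1).
G-14 and H-72 present → Z-2 forms (R12).
Q-14 and Z-2 present → B-11 forms (R3).
B-11 present → S-52 forms (R9).
S-52 and Q-14 present → A-20 forms (R5).
L-54 would need L-10 and H-67 (R6), but H-67 never forms. H-67 would need L-54 (R11), but L-54 never forms. C-61 would need H-67 and G-14 (R4), but H-67 never forms.

A-20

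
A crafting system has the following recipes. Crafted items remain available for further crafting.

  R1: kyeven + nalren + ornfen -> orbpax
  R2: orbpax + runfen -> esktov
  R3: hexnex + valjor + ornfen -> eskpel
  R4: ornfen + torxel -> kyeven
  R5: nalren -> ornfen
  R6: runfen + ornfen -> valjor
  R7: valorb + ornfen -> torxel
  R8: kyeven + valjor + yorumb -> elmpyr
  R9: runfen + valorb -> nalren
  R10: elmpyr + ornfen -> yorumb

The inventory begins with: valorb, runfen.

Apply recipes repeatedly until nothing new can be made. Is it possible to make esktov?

Using R9, runfen and valorb make nalren.
Using R5, nalren makes ornfen.
valorb + ornfen -> torxel (R7).
ornfen + torxel -> kyeven (R4).
Using R1, kyeven, nalren, and ornfen make orbpax.
Using R2, orbpax and runfen make esktov.

Yes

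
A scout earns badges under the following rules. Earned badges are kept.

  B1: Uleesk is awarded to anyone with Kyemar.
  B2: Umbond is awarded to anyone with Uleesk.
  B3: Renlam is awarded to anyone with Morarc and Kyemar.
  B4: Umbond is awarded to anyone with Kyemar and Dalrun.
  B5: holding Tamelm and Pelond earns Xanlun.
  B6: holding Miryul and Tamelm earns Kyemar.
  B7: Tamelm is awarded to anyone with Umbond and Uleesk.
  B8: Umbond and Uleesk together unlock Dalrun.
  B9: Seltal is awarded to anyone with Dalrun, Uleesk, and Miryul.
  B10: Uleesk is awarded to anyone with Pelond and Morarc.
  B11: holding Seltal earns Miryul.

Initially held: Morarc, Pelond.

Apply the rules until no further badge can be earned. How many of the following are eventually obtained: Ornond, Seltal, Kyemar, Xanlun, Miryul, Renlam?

With Pelond and Morarc, Uleesk is earned (B10).
With Uleesk, Umbond is earned (B2).
With Umbond and Uleesk, Tamelm is earned (B7).
With Tamelm and Pelond, Xanlun is earned (B5).
No rule produces Ornond, and it is not given.
Seltal would need Dalrun, Uleesk, and Miryul (B9), but Miryul is never earned.
Kyemar would need Miryul and Tamelm (B6), but Miryul is never earned.
Xanlun: reached.
Miryul would need Seltal (B11), but Seltal is never earned.
Renlam would need Morarc and Kyemar (B3), but Kyemar is never earned.
Reached: Xanlun — 1 of the 6.

1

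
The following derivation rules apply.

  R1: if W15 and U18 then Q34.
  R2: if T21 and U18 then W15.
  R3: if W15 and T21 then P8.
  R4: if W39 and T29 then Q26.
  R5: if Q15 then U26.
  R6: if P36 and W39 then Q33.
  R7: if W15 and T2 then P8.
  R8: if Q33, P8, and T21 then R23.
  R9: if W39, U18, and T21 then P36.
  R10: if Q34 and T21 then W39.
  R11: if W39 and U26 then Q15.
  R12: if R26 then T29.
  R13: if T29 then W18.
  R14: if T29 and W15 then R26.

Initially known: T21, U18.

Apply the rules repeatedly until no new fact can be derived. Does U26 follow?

U26 would need Q15 (R5), but Q15 is never established.

No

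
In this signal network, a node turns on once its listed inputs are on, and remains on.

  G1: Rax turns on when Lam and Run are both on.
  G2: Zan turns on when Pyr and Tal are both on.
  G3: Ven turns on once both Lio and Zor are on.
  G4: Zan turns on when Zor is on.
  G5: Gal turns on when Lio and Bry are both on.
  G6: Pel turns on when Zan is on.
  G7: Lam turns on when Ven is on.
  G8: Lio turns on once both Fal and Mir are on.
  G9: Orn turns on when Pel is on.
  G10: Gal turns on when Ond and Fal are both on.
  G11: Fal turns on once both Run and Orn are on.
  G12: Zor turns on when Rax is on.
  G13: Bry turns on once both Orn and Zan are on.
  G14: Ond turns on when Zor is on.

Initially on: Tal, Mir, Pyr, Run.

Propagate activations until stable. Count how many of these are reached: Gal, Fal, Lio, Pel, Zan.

5

Pyr and Tal are on, so Zan turns on (G2).
Zan is on, so Pel turns on (G6).
Pel is on, so Orn turns on (G9).
G11: Run and Orn on → Fal on.
Orn and Zan are on, so Bry turns on (G13).
G8: Fal and Mir on → Lio on.
G5: Lio and Bry on → Gal on.
Gal: reached.
Fal: reached.
Lio: reached.
Pel: reached.
Zan: reached.
All 5 are reached.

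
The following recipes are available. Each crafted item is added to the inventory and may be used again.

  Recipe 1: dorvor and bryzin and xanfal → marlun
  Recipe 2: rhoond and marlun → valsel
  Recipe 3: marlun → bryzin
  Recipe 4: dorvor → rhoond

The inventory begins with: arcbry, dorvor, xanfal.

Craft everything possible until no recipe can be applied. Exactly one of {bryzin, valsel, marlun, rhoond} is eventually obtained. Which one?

dorvor → rhoond (Recipe 4).
marlun would need dorvor, bryzin, and xanfal (Recipe 1), but bryzin is never obtained. bryzin would need marlun (Recipe 3), but marlun is never obtained. valsel would need rhoond and marlun (Recipe 2), but marlun is never obtained.

rhoond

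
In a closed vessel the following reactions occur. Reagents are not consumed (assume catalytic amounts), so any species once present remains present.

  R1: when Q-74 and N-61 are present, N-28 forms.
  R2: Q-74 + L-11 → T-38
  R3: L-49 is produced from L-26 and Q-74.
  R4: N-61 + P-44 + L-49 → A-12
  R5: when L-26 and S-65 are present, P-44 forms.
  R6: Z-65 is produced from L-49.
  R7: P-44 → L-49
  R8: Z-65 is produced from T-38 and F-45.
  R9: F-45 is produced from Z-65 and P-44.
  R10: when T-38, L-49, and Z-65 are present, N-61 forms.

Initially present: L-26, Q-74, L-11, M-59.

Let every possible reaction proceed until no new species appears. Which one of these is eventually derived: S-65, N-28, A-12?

N-28

L-26 and Q-74 present → L-49 forms (R3).
Q-74 and L-11 present → T-38 forms (R2).
L-49 present → Z-65 forms (R6).
T-38, L-49, and Z-65 present → N-61 forms (R10).
Q-74 and N-61 present → N-28 forms (R1).
A-12 would need N-61, P-44, and L-49 (R4), but P-44 never forms. No rule produces S-65, and it is not given.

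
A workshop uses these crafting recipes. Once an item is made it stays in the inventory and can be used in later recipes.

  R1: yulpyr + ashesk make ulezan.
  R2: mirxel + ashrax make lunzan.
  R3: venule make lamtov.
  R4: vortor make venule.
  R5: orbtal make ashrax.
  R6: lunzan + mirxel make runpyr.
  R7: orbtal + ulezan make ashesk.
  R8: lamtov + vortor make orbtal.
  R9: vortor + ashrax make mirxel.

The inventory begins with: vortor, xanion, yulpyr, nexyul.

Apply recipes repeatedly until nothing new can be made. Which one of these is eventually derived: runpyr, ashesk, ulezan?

runpyr

Using R4, vortor makes venule.
Using R3, venule makes lamtov.
lamtov + vortor → orbtal (R8).
Using R5, orbtal makes ashrax.
vortor + ashrax → mirxel (R9).
Using R2, mirxel and ashrax make lunzan.
lunzan + mirxel → runpyr (R6).
ulezan would need yulpyr and ashesk (R1), but ashesk is never obtained. ashesk would need orbtal and ulezan (R7), but ulezan is never obtained.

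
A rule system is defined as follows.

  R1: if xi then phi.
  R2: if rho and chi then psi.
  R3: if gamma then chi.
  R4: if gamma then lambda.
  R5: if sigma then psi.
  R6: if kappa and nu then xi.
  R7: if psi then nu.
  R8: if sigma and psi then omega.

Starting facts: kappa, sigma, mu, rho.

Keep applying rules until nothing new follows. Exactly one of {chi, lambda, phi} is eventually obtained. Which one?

sigma holds, so psi follows (R5).
psi holds, so nu follows (R7).
kappa and nu hold, so xi follows (R6).
xi holds, so phi follows (R1).
chi would need gamma (R3), but gamma is never established. lambda would need gamma (R4), but gamma is never established.

phi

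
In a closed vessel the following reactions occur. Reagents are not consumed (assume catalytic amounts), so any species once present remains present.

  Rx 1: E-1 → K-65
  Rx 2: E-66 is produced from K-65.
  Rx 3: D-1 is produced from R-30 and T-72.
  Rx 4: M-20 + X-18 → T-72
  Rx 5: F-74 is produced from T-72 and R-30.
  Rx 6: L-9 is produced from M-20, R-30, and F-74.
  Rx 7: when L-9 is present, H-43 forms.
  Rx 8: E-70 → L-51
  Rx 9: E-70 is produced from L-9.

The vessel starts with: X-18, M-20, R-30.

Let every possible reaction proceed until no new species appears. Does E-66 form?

No

E-66 would need K-65 (Rx 2), but K-65 never forms.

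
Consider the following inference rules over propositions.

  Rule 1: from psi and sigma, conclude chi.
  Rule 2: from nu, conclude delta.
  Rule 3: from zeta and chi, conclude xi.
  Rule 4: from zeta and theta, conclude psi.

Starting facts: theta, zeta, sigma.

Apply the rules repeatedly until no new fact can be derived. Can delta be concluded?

delta would need nu (Rule 2), but nu is never established.

No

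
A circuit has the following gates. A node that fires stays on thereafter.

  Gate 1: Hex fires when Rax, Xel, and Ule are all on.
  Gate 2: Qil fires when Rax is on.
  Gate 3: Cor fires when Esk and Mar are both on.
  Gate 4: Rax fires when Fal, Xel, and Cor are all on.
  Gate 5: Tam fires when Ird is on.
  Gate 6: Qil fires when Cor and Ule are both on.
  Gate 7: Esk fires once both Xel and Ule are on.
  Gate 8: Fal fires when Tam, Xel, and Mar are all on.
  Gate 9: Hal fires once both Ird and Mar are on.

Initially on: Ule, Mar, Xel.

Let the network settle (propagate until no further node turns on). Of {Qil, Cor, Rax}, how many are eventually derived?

Xel and Ule are on, so Esk fires (Gate 7).
Gate 3: Esk and Mar on → Cor on.
Cor and Ule are on, so Qil fires (Gate 6).
Qil: reached.
Cor: reached.
Rax would need Fal, Xel, and Cor (Gate 4), but Fal never turns on.
Reached: Qil and Cor — 2 of the 3.

2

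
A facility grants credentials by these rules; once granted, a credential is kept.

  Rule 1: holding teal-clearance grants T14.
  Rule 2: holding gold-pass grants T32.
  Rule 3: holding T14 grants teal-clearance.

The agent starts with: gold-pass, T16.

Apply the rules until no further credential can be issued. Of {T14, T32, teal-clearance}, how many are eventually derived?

1

Holding gold-pass grants T32 (Rule 2).
T14 would need teal-clearance (Rule 1), but teal-clearance is never granted.
T32: reached.
teal-clearance would need T14 (Rule 3), but T14 is never granted.
Reached: T32 — 1 of the 3.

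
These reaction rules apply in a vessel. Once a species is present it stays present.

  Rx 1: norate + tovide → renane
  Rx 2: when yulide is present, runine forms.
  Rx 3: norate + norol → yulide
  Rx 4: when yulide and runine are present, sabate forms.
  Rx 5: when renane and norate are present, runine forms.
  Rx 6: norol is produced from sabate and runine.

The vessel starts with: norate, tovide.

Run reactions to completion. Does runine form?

Yes

norate and tovide present → renane forms (Rx 1).
renane and norate present → runine forms (Rx 5).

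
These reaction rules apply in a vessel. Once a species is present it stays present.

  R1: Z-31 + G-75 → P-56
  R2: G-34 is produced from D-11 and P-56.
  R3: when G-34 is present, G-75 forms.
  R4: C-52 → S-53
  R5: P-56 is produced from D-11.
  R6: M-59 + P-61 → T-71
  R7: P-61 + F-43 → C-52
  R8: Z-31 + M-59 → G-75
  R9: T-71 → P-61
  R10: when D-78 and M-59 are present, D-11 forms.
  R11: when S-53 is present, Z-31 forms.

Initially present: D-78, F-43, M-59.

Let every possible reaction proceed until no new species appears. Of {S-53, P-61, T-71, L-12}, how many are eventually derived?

S-53 would need C-52 (R4), but C-52 never forms.
P-61 would need T-71 (R9), but T-71 never forms.
T-71 would need M-59 and P-61 (R6), but P-61 never forms.
No rule produces L-12, and it is not given.
None of the 4 are reached.

0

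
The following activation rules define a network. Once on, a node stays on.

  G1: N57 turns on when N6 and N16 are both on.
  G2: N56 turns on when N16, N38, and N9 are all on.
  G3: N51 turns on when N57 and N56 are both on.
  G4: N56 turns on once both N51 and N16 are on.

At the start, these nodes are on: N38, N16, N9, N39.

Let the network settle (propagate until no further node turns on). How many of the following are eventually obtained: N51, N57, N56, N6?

1

N16, N38, and N9 are on, so N56 turns on (G2).
N51 would need N57 and N56 (G3), but N57 never turns on.
N57 would need N6 and N16 (G1), but N6 never turns on.
N56: reached.
No rule produces N6, and it is not given.
Reached: N56 — 1 of the 4.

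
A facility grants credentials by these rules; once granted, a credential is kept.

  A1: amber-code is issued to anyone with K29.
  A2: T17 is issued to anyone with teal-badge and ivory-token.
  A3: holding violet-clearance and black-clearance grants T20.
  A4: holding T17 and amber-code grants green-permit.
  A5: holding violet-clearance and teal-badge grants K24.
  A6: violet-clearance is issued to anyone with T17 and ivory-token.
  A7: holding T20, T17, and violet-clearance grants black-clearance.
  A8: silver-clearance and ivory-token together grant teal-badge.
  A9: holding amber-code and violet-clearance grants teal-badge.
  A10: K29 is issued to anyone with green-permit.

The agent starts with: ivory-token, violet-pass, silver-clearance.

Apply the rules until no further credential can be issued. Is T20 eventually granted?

T20 would need violet-clearance and black-clearance (A3), but black-clearance is never granted.

No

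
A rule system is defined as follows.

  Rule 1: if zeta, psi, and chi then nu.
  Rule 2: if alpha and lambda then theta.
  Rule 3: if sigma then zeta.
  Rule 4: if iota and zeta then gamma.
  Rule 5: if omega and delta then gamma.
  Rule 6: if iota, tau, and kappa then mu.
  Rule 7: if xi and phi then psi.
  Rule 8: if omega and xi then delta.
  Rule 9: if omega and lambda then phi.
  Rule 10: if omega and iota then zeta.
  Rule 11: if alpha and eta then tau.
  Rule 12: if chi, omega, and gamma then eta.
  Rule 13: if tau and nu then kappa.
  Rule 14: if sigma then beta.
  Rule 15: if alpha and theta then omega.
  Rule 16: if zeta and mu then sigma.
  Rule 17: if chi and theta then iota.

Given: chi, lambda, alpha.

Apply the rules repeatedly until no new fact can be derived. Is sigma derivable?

sigma would need zeta and mu (Rule 16), but mu is never established.

No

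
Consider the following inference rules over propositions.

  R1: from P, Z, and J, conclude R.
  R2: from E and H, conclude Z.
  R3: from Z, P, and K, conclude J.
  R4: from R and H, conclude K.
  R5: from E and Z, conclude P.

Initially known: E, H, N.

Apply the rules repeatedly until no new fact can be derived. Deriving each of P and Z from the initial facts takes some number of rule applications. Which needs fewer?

Z

Z: E and H hold, so Z follows (R2). [1 rule application]
P: E and H hold, so Z follows (R2). From E and Z, R5 gives P. [2 rule applications]
Z needs fewer.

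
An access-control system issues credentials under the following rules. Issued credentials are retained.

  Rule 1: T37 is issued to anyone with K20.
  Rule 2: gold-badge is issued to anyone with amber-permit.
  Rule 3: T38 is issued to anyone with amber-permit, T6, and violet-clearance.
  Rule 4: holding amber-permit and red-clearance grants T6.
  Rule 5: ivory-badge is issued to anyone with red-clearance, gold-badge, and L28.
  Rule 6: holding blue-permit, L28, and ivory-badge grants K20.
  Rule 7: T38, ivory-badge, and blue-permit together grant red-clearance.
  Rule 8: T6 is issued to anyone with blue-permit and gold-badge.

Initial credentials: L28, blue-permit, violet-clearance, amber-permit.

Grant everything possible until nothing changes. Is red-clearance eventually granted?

No

red-clearance would need T38, ivory-badge, and blue-permit (Rule 7), but ivory-badge is never granted.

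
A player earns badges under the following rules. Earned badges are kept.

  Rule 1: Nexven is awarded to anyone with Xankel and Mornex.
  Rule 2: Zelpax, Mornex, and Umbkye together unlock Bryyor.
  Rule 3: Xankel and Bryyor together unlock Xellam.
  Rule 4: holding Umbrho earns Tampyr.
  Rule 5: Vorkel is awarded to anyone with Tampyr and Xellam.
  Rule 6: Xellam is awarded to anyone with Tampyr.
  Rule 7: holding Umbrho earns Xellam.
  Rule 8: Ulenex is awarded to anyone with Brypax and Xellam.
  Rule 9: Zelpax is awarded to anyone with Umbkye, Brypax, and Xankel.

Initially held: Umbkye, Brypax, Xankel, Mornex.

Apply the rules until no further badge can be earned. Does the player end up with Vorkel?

Vorkel would need Tampyr and Xellam (Rule 5), but Tampyr is never earned.

No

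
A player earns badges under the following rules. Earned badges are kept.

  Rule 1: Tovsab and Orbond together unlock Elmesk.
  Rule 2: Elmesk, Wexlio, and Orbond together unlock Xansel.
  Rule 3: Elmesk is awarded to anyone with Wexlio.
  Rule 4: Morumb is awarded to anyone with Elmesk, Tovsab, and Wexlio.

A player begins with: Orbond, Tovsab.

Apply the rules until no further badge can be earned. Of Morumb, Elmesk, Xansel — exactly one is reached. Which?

Elmesk

With Tovsab and Orbond, Elmesk is earned (Rule 1).
Xansel would need Elmesk, Wexlio, and Orbond (Rule 2), but Wexlio is never earned. Morumb would need Elmesk, Tovsab, and Wexlio (Rule 4), but Wexlio is never earned.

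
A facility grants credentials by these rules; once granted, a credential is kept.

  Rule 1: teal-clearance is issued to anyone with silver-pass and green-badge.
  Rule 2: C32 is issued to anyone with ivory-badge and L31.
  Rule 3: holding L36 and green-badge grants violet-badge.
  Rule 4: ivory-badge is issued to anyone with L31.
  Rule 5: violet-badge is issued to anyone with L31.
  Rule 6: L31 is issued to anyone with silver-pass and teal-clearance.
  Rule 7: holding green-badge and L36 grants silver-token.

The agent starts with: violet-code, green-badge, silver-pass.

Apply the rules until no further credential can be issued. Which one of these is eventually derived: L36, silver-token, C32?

Holding silver-pass and green-badge grants teal-clearance (Rule 1).
Holding silver-pass and teal-clearance grants L31 (Rule 6).
Holding L31 grants ivory-badge (Rule 4).
Holding ivory-badge and L31 grants C32 (Rule 2).
No rule produces L36, and it is not given. silver-token would need green-badge and L36 (Rule 7), but L36 is never granted.

C32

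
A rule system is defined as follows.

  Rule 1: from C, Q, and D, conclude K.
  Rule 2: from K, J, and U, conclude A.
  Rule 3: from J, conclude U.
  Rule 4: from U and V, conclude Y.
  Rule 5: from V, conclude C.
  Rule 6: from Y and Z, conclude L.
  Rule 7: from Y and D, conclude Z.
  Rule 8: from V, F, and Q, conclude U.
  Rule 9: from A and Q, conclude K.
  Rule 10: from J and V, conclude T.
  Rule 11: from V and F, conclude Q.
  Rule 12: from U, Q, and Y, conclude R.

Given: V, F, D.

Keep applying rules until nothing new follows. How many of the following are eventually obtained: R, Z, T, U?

3

From V and F, Rule 11 gives Q.
From V, F, and Q, Rule 8 gives U.
From U and V, Rule 4 gives Y.
U, Q, and Y hold, so R follows (Rule 12).
Y and D hold, so Z follows (Rule 7).
R: reached.
Z: reached.
T would need J and V (Rule 10), but J is never established.
U: reached.
Reached: R, Z, and U — 3 of the 4.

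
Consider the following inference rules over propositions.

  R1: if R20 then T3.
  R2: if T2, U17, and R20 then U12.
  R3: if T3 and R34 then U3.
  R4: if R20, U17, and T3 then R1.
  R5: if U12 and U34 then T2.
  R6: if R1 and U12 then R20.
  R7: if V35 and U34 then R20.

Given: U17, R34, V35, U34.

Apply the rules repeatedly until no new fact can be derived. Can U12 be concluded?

No

U12 would need T2, U17, and R20 (R2), but T2 is never established.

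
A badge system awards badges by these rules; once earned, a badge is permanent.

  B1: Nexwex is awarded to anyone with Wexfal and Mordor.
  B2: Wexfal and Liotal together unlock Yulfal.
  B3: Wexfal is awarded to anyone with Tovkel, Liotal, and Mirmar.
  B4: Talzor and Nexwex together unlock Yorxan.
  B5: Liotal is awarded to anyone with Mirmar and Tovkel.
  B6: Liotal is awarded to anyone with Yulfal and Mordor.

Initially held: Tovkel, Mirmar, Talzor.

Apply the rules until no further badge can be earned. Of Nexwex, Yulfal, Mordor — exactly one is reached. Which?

Yulfal

With Mirmar and Tovkel, Liotal is earned (B5).
With Tovkel, Liotal, and Mirmar, Wexfal is earned (B3).
With Wexfal and Liotal, Yulfal is earned (B2).
Nexwex would need Wexfal and Mordor (B1), but Mordor is never earned. No rule produces Mordor, and it is not given.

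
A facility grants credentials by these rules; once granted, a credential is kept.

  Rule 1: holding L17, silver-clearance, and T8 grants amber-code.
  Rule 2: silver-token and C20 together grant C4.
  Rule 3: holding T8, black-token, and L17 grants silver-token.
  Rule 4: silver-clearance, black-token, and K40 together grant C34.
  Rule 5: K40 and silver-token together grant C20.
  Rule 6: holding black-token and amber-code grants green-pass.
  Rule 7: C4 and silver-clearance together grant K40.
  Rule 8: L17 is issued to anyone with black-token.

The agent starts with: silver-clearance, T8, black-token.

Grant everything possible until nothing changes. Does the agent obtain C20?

No

C20 would need K40 and silver-token (Rule 5), but K40 is never granted.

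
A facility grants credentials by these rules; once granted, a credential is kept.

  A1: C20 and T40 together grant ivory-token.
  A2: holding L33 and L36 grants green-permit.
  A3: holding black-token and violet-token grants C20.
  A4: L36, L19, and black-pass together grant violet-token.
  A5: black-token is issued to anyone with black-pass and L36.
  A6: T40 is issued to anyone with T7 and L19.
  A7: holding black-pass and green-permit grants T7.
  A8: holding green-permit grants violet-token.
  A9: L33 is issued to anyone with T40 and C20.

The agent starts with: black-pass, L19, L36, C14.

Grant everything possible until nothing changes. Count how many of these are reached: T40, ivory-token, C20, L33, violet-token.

Holding black-pass and L36 grants black-token (A5).
Holding L36, L19, and black-pass grants violet-token (A4).
Holding black-token and violet-token grants C20 (A3).
T40 would need T7 and L19 (A6), but T7 is never granted.
ivory-token would need C20 and T40 (A1), but T40 is never granted.
C20: reached.
L33 would need T40 and C20 (A9), but T40 is never granted.
violet-token: reached.
Reached: C20 and violet-token — 2 of the 5.

2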